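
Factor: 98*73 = 7154 =2^1*7^2 *73^1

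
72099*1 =72099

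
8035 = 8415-380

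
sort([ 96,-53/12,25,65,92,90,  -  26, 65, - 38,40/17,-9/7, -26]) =[ - 38 ,-26,-26, - 53/12,-9/7,40/17,25,65, 65,90,92, 96] 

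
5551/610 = 9 + 1/10 = 9.10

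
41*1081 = 44321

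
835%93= 91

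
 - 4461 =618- 5079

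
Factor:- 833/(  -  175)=5^(-2)*7^1*17^1   =  119/25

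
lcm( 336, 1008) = 1008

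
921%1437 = 921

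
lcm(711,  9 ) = 711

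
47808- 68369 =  - 20561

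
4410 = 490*9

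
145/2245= 29/449 = 0.06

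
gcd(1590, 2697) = 3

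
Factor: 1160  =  2^3*5^1*29^1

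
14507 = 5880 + 8627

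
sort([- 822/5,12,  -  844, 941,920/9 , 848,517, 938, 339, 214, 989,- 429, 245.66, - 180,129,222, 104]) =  [ - 844, - 429  , - 180, - 822/5 , 12, 920/9, 104, 129,214,222, 245.66 , 339  ,  517, 848,938, 941, 989]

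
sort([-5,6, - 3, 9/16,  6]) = [-5  , - 3,9/16 , 6, 6 ] 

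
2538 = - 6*( - 423) 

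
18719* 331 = 6195989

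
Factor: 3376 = 2^4*211^1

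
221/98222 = 221/98222 = 0.00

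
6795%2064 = 603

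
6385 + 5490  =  11875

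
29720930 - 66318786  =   - 36597856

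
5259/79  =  5259/79=66.57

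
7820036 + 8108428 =15928464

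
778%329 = 120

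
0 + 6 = 6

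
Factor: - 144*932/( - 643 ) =134208/643 = 2^6*3^2*233^1*643^( - 1) 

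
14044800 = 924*15200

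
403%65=13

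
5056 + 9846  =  14902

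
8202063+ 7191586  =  15393649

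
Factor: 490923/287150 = 2^ ( - 1 )*3^2*5^( - 2 )*5743^( - 1 )*54547^1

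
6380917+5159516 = 11540433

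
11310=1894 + 9416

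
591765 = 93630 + 498135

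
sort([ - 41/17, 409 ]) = [ - 41/17, 409 ] 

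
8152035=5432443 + 2719592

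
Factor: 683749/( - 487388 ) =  - 62159/44308=- 2^( - 2 )  *  11^ ( - 1)*19^( - 1 )*53^( - 1)*61^1*1019^1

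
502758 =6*83793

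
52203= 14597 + 37606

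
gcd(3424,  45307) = 1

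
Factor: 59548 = 2^2*14887^1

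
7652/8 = 1913/2 = 956.50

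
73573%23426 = 3295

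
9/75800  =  9/75800=   0.00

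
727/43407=727/43407= 0.02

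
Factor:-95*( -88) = 2^3*5^1*11^1*19^1 = 8360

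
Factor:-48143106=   -  2^1*3^3 * 11^1 * 81049^1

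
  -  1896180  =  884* (  -  2145) 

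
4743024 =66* 71864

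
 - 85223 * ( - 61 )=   5198603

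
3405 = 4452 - 1047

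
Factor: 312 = 2^3*3^1 * 13^1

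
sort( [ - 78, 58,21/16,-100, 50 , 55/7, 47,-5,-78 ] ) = [ - 100 ,  -  78, - 78, - 5,21/16, 55/7, 47, 50,58 ] 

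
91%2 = 1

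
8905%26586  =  8905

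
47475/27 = 5275/3=1758.33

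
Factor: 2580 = 2^2*3^1*5^1*43^1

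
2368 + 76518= 78886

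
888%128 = 120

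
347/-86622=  - 1  +  86275/86622  =  - 0.00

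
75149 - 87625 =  - 12476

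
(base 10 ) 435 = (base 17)18a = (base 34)CR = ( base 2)110110011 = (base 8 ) 663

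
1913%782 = 349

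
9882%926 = 622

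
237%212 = 25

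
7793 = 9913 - 2120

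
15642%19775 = 15642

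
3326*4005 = 13320630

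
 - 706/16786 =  -1  +  8040/8393 = - 0.04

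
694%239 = 216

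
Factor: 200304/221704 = 2^1*3^2 *7^(-1 )* 13^1 * 37^( - 1 ) =234/259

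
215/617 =215/617  =  0.35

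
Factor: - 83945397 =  - 3^1 * 659^1*42461^1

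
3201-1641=1560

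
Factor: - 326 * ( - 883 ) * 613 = 2^1*163^1*613^1*883^1 = 176456954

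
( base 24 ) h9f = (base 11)7592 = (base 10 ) 10023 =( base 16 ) 2727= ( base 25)g0n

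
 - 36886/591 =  - 63 + 347/591 = -  62.41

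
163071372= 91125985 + 71945387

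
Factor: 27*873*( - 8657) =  - 204054147 = - 3^5*11^1*97^1*787^1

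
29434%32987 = 29434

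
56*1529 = 85624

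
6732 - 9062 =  - 2330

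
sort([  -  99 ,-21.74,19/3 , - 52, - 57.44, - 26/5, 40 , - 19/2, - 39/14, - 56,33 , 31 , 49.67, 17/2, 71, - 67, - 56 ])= [ - 99, - 67, - 57.44, - 56, - 56 , - 52, - 21.74 ,  -  19/2, - 26/5, - 39/14,19/3, 17/2 , 31,33,40,49.67,  71 ] 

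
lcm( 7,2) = 14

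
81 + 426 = 507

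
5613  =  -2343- - 7956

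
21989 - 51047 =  - 29058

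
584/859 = 584/859 = 0.68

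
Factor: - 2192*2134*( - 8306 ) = 38853208768  =  2^6*11^1  *97^1*137^1*4153^1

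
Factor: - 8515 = -5^1*13^1* 131^1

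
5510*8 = 44080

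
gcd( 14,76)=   2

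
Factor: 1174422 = 2^1 * 3^1*195737^1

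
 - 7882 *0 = 0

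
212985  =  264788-51803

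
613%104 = 93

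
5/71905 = 1/14381 = 0.00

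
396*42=16632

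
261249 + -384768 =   -  123519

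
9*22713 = 204417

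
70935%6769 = 3245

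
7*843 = 5901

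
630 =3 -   -  627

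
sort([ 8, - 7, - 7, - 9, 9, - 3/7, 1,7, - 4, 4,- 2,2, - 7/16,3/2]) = [ - 9, - 7 ,-7, - 4, - 2,-7/16 , - 3/7,1, 3/2,2, 4 , 7,  8,9]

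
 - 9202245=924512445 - 933714690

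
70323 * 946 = 66525558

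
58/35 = 58/35 = 1.66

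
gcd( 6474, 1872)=78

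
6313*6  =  37878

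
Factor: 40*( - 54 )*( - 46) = 99360 = 2^5 * 3^3* 5^1*23^1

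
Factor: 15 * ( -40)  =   - 2^3*3^1*5^2 = -  600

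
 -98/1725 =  - 1 + 1627/1725 = - 0.06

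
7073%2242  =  347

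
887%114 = 89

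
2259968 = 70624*32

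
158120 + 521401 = 679521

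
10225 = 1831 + 8394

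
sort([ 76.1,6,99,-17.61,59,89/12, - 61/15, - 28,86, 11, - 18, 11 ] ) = [ -28, - 18, - 17.61, - 61/15,6,89/12,11,11,59, 76.1, 86,  99 ] 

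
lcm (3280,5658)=226320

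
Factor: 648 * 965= 2^3*3^4*5^1*193^1 = 625320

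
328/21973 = 328/21973 = 0.01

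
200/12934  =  100/6467=0.02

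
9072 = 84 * 108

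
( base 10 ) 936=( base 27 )17I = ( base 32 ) T8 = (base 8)1650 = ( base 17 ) 341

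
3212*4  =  12848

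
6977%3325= 327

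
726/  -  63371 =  - 66/5761 = - 0.01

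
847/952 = 121/136 = 0.89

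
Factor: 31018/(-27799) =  - 2^1*13^1*1193^1*27799^( - 1 )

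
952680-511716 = 440964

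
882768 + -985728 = -102960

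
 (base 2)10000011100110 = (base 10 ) 8422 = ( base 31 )8nl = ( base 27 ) BEP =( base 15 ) 2767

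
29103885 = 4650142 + 24453743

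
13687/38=13687/38=360.18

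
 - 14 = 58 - 72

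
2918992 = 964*3028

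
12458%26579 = 12458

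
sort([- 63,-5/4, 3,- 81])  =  [ - 81, - 63,-5/4,3] 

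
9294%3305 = 2684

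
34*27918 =949212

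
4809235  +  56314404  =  61123639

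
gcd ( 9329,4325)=1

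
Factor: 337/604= 2^( - 2 )*151^( - 1)*337^1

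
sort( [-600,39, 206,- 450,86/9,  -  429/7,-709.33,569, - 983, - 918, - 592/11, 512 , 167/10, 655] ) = [ - 983, - 918,  -  709.33, -600, - 450, - 429/7, - 592/11, 86/9, 167/10, 39, 206, 512,569, 655]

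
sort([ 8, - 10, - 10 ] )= [-10, - 10, 8]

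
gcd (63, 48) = 3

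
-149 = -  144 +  - 5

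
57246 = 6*9541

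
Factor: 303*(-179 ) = -3^1*101^1*179^1=-54237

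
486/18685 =486/18685  =  0.03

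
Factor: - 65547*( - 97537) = 6393257739=3^2*11^1*7283^1*8867^1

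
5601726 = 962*5823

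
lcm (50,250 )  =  250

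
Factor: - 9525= - 3^1*5^2* 127^1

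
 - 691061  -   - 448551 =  - 242510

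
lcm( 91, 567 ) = 7371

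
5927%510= 317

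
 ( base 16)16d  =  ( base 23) FK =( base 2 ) 101101101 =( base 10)365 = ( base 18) 125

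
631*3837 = 2421147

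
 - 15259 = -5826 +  - 9433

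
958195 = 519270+438925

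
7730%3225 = 1280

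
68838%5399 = 4050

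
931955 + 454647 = 1386602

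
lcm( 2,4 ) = 4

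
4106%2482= 1624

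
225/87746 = 225/87746 = 0.00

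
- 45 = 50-95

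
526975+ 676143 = 1203118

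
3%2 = 1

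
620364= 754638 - 134274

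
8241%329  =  16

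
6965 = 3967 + 2998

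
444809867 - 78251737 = 366558130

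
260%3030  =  260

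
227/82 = 227/82 = 2.77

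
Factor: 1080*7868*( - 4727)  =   - 2^5*3^3 * 5^1*7^1*29^1*163^1 * 281^1  =  -40167398880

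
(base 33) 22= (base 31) 26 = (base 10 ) 68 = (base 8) 104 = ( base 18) 3e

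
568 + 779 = 1347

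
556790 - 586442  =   - 29652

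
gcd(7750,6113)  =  1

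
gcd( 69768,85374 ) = 918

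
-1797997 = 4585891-6383888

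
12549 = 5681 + 6868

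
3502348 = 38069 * 92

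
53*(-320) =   -  16960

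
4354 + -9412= - 5058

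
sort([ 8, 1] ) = [1, 8]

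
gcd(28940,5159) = 1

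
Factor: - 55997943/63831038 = -2^( - 1) * 3^1* 59^ ( - 1 ) * 227^( - 1 ) * 2383^( - 1) * 18665981^1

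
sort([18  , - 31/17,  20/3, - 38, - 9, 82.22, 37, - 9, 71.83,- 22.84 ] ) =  [-38, - 22.84, - 9, - 9, -31/17, 20/3,18,37, 71.83 , 82.22 ] 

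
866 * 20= 17320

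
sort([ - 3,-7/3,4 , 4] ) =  [-3, - 7/3, 4,4]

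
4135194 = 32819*126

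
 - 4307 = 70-4377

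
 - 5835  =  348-6183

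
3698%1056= 530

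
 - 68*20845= - 1417460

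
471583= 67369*7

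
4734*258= 1221372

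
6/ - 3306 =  - 1 + 550/551 = -0.00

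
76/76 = 1 =1.00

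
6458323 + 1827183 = 8285506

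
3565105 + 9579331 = 13144436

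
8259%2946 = 2367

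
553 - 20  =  533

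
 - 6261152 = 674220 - 6935372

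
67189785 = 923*72795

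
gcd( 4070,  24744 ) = 2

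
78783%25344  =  2751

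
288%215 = 73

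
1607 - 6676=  - 5069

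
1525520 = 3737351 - 2211831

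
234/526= 117/263  =  0.44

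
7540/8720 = 377/436=0.86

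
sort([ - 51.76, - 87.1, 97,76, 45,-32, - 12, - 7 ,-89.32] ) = [-89.32 , - 87.1, - 51.76, - 32, - 12,  -  7,45,76, 97 ] 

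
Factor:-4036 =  - 2^2*1009^1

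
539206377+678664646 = 1217871023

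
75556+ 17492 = 93048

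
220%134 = 86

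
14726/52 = 7363/26 = 283.19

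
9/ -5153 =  - 9/5153=-  0.00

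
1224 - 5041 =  - 3817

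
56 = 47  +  9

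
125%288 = 125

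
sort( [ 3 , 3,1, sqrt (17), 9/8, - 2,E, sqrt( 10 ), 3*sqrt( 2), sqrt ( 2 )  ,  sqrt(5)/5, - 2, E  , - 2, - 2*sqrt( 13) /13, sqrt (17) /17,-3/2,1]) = [- 2, - 2, - 2,  -  3/2, - 2*sqrt(13 )/13, sqrt (17)/17,sqrt(5) /5,1, 1,9/8, sqrt (2), E,E,3,3, sqrt(10), sqrt (17),  3*sqrt(2 )]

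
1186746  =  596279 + 590467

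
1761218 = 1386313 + 374905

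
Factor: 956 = 2^2*239^1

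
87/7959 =29/2653 = 0.01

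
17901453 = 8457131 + 9444322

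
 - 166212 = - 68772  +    -  97440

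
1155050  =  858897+296153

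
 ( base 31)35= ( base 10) 98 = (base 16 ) 62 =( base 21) 4E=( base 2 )1100010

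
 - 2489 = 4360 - 6849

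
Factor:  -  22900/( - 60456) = 25/66=2^( -1)*3^(  -  1 )*5^2  *11^( - 1 ) 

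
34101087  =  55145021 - 21043934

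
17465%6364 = 4737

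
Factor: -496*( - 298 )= 2^5*31^1 * 149^1  =  147808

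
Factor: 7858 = 2^1 * 3929^1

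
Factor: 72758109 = 3^1  *229^1*105907^1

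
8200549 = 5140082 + 3060467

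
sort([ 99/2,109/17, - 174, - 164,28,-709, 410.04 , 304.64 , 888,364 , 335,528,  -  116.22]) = [-709,-174,-164, - 116.22, 109/17, 28,99/2,304.64, 335,364, 410.04,528,888]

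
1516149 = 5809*261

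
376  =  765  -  389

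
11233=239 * 47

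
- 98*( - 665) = 65170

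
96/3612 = 8/301=0.03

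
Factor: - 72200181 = -3^1 * 293^1* 82139^1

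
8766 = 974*9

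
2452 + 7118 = 9570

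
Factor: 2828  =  2^2*7^1 * 101^1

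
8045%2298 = 1151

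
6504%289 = 146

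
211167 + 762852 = 974019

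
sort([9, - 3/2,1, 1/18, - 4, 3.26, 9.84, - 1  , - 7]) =[- 7, - 4, - 3/2,  -  1, 1/18,1, 3.26,9, 9.84] 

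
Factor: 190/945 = 38/189= 2^1*3^( - 3)*7^( - 1)*19^1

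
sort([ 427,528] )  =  [ 427, 528 ]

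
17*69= 1173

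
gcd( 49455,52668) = 63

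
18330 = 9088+9242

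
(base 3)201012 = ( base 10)518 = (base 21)13E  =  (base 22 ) 11C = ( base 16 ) 206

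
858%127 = 96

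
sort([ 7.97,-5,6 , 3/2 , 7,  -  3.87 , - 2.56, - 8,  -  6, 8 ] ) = [ - 8, - 6, - 5, -3.87, - 2.56 , 3/2 , 6 , 7, 7.97,8 ] 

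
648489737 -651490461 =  - 3000724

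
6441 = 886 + 5555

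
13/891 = 13/891=0.01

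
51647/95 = 543+62/95 = 543.65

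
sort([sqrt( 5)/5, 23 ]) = [sqrt(5)/5 , 23] 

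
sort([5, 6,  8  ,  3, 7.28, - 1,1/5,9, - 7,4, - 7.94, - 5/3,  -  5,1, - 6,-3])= [  -  7.94, - 7, - 6, - 5, - 3, - 5/3, - 1, 1/5,1,3,4 , 5, 6 , 7.28,8, 9]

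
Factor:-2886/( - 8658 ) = 1/3 =3^( - 1)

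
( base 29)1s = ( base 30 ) 1R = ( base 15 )3c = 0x39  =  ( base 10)57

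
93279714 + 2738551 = 96018265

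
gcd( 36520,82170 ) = 9130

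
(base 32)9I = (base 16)132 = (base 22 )DK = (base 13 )1a7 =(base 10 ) 306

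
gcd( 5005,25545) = 65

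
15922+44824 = 60746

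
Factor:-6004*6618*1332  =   - 2^5*3^3*19^1*37^1*79^1*1103^1 = - 52926316704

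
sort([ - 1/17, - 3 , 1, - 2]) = [ - 3, - 2,-1/17,1] 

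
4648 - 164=4484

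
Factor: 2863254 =2^1*3^1*477209^1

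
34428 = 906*38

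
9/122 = 9/122 = 0.07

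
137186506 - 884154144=-746967638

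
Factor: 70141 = 70141^1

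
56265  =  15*3751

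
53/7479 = 53/7479 = 0.01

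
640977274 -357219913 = 283757361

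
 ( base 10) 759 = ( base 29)q5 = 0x2F7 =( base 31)OF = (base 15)359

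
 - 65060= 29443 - 94503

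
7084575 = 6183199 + 901376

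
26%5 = 1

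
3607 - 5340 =  -  1733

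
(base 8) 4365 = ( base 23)47G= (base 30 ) 2gd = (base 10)2293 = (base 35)1UI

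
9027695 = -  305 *( - 29599 )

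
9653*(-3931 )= -37945943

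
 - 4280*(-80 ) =342400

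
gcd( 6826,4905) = 1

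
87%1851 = 87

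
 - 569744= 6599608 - 7169352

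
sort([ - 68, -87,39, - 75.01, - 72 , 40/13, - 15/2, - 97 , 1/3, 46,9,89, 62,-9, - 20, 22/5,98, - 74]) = [ - 97, - 87,-75.01, - 74, - 72 , - 68,- 20, - 9, - 15/2, 1/3,40/13,22/5,9,39,46 , 62,89,98 ]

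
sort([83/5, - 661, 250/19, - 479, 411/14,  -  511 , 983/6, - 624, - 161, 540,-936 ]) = [ - 936, - 661, -624, - 511 , - 479,-161, 250/19, 83/5,  411/14, 983/6, 540]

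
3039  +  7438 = 10477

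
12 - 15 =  - 3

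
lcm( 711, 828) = 65412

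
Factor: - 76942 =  - 2^1*17^1*31^1*73^1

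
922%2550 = 922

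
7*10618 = 74326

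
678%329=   20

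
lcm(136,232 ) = 3944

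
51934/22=2360 + 7/11 =2360.64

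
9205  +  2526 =11731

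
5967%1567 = 1266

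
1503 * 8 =12024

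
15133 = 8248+6885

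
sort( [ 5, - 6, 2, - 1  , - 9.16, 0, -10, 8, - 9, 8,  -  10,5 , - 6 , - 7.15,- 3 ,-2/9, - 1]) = [ - 10, - 10, - 9.16 , - 9, - 7.15, - 6 ,  -  6 , - 3, - 1 , - 1 , - 2/9 , 0 , 2,5, 5, 8,8]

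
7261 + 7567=14828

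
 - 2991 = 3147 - 6138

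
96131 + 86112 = 182243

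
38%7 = 3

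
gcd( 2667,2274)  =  3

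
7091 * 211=1496201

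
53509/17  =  53509/17 = 3147.59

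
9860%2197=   1072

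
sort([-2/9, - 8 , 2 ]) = [ - 8,-2/9, 2]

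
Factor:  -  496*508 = -2^6*31^1*127^1=- 251968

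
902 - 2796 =-1894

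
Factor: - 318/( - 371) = 2^1*3^1*7^ (- 1) = 6/7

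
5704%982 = 794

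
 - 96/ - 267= 32/89= 0.36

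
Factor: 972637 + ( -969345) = 3292  =  2^2*823^1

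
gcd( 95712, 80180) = 4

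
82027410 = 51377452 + 30649958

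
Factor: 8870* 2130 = 2^2*3^1*5^2 * 71^1*887^1 =18893100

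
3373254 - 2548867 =824387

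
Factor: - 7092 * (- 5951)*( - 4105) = -173249439660=-2^2*3^2*5^1*11^1*197^1*541^1*821^1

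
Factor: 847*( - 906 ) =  - 767382 = - 2^1*3^1*7^1*11^2 * 151^1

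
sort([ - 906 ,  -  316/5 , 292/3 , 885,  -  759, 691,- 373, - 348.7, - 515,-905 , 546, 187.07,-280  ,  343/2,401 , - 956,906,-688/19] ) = [-956 , - 906, - 905,- 759 , - 515, - 373, - 348.7, - 280,- 316/5 , - 688/19,  292/3,343/2, 187.07, 401 , 546,691,885,906 ] 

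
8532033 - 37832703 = - 29300670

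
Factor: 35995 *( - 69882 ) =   -  2^1* 3^1*5^1*19^1*23^1*313^1*613^1 = - 2515402590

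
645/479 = 645/479 = 1.35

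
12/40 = 3/10 = 0.30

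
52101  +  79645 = 131746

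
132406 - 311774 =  - 179368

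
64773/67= 64773/67 =966.76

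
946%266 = 148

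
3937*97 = 381889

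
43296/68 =10824/17 = 636.71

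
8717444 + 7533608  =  16251052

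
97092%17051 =11837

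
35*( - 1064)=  -37240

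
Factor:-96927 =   -  3^1*32309^1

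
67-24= 43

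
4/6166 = 2/3083 = 0.00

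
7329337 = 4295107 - - 3034230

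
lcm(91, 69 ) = 6279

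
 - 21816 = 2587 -24403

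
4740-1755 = 2985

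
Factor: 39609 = 3^5*163^1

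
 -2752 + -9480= - 12232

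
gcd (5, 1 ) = 1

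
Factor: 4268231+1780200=6048431^1 = 6048431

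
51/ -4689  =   - 1 + 1546/1563 = -0.01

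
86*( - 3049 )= - 262214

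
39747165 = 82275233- 42528068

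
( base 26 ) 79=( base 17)b4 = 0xBF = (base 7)362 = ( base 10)191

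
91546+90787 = 182333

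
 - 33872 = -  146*232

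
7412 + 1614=9026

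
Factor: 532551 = 3^1*19^1*9343^1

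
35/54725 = 7/10945 = 0.00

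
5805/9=645 = 645.00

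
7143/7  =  7143/7 = 1020.43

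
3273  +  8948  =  12221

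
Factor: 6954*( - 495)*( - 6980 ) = 2^3*3^3*5^2*11^1*19^1 * 61^1*349^1 = 24026765400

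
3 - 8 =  -5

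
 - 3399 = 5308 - 8707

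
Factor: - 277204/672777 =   -  2^2 * 3^(-2)*7^( - 1)* 37^1*59^( -1)*181^(-1 ) * 1873^1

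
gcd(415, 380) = 5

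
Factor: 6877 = 13^1*23^2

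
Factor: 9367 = 17^1*19^1 * 29^1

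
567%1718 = 567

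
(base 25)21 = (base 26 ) 1P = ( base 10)51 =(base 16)33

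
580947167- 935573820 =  -354626653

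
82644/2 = 41322 = 41322.00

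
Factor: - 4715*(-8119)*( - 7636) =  - 2^2*5^1*23^3 * 41^1*83^1*353^1 = - 292314365060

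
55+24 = 79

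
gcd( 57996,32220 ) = 6444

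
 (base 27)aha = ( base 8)17117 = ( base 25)ca9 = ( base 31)829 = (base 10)7759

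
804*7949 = 6390996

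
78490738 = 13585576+64905162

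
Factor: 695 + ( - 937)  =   - 2^1*11^2=- 242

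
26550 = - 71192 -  - 97742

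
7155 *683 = 4886865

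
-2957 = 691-3648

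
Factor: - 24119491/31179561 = -3^( - 1 )*7^( - 1 )*11^1*1373^1 * 1597^1*1484741^( - 1 ) 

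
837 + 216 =1053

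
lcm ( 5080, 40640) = 40640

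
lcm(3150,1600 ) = 100800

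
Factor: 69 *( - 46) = - 2^1*3^1*23^2=- 3174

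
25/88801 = 25/88801 = 0.00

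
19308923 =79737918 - 60428995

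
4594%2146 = 302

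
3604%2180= 1424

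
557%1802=557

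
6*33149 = 198894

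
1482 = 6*247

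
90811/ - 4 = -22703 + 1/4 = - 22702.75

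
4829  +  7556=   12385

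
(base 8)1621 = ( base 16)391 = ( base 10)913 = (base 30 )10D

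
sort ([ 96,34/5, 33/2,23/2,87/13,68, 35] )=[ 87/13, 34/5,23/2,33/2,35, 68, 96 ]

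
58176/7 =8310+6/7 = 8310.86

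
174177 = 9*19353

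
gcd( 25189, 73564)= 1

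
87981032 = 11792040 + 76188992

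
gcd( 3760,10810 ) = 470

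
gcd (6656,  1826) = 2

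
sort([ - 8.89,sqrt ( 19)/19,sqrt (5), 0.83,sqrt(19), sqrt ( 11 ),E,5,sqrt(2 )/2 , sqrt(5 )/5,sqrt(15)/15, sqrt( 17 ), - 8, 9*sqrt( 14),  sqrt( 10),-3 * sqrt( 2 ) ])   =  [ - 8.89 , - 8,  -  3*sqrt(2 ), sqrt( 19)/19 , sqrt( 15 )/15,sqrt( 5 )/5,sqrt(2)/2, 0.83, sqrt( 5 ),E,sqrt(10),sqrt(11),  sqrt( 17), sqrt (19) , 5,  9 * sqrt (14 )]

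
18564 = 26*714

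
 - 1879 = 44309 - 46188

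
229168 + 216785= 445953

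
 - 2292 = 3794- 6086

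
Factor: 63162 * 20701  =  2^1*3^2*11^2 * 29^1*127^1 * 163^1 = 1307516562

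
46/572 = 23/286 = 0.08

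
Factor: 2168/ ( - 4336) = -2^( - 1 ) = - 1/2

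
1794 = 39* 46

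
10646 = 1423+9223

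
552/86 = 276/43= 6.42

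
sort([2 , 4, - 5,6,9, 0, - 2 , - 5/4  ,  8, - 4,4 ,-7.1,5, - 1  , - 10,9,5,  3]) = [ - 10, - 7.1, -5, - 4, - 2, - 5/4,-1, 0,2, 3 , 4, 4 , 5, 5, 6,8, 9 , 9]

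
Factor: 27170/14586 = 95/51  =  3^ ( - 1) * 5^1*17^( - 1 )*19^1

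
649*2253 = 1462197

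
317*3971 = 1258807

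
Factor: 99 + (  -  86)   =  13 = 13^1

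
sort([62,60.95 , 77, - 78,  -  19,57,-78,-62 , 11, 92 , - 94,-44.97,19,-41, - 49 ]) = [ - 94 ,-78,-78, - 62, - 49, - 44.97,-41, - 19, 11, 19, 57 , 60.95,62,77, 92]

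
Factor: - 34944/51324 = -2^5 * 47^( - 1)=- 32/47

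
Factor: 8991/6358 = 2^( - 1)*3^5 * 11^( - 1)*17^( - 2) *37^1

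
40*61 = 2440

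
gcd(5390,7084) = 154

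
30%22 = 8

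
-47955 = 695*(-69)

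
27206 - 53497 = - 26291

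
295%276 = 19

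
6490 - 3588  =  2902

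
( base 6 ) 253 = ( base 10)105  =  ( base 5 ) 410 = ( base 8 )151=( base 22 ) 4h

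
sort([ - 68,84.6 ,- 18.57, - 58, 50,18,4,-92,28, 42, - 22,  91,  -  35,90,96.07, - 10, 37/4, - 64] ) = [ - 92, -68,  -  64, -58, - 35, - 22,-18.57,-10,4, 37/4 , 18,  28,42, 50,84.6,90, 91,96.07] 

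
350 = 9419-9069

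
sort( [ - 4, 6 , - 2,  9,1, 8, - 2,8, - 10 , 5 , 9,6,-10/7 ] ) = [ - 10, - 4,-2,-2, - 10/7, 1 , 5, 6, 6, 8,  8,9 , 9] 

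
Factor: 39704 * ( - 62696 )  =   - 2^6*7^1*17^1*461^1*709^1 = - 2489281984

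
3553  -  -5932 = 9485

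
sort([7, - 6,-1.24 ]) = [-6,  -  1.24,7 ]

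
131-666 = -535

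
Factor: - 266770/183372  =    -  2^( - 1)*  3^ ( - 1 ) * 5^1  *  59^(-1)*103^1 = -515/354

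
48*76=3648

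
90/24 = 3  +  3/4= 3.75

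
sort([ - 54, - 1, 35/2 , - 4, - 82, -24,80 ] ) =[ - 82,-54, - 24, - 4 , - 1,35/2,80] 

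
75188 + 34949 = 110137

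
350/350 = 1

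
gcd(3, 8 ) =1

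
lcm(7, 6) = 42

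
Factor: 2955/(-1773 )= - 3^( - 1 )*5^1 = -  5/3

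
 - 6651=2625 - 9276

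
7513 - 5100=2413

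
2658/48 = 55 +3/8 = 55.38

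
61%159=61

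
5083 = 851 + 4232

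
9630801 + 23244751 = 32875552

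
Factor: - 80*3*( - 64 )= 15360 =2^10*3^1  *  5^1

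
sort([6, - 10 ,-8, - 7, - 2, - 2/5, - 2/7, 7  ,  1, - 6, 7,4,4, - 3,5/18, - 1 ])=[ - 10, - 8, - 7,- 6, - 3, - 2, - 1, - 2/5, - 2/7,5/18,1,4 , 4, 6,7,7] 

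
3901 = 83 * 47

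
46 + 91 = 137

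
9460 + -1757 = 7703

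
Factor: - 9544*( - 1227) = 2^3*3^1*409^1*1193^1 = 11710488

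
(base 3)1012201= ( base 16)373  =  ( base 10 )883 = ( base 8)1563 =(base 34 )px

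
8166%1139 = 193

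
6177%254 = 81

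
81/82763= 81/82763 = 0.00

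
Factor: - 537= - 3^1 * 179^1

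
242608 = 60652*4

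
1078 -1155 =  - 77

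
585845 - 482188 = 103657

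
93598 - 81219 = 12379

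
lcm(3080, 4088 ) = 224840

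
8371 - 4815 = 3556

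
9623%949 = 133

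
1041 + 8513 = 9554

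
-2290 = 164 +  - 2454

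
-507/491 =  - 507/491  =  -1.03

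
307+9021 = 9328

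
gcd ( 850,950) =50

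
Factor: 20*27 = 540= 2^2*3^3 * 5^1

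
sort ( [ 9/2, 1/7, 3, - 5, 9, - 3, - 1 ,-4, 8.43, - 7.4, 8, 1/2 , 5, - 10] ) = [ - 10 , - 7.4, -5,-4, - 3, - 1,  1/7,1/2, 3, 9/2,5, 8,8.43, 9]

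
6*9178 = 55068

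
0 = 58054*0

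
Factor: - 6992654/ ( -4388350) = 5^(  -  2 )*29^1*87767^( - 1)*120563^1 = 3496327/2194175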